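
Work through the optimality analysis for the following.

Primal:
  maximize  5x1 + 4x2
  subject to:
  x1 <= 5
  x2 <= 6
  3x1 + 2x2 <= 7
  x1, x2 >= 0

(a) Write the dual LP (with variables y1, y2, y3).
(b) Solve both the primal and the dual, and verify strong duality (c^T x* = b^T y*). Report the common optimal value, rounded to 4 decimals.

The standard primal-dual pair for 'max c^T x s.t. A x <= b, x >= 0' is:
  Dual:  min b^T y  s.t.  A^T y >= c,  y >= 0.

So the dual LP is:
  minimize  5y1 + 6y2 + 7y3
  subject to:
    y1 + 3y3 >= 5
    y2 + 2y3 >= 4
    y1, y2, y3 >= 0

Solving the primal: x* = (0, 3.5).
  primal value c^T x* = 14.
Solving the dual: y* = (0, 0, 2).
  dual value b^T y* = 14.
Strong duality: c^T x* = b^T y*. Confirmed.

14


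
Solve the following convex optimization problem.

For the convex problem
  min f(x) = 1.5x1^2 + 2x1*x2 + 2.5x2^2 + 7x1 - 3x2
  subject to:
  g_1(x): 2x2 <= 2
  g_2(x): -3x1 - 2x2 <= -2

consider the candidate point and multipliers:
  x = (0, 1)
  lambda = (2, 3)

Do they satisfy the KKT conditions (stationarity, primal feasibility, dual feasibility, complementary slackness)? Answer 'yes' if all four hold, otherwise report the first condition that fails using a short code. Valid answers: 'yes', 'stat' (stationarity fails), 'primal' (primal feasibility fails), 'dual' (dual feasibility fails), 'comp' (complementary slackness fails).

Gradient of f: grad f(x) = Q x + c = (9, 2)
Constraint values g_i(x) = a_i^T x - b_i:
  g_1((0, 1)) = 0
  g_2((0, 1)) = 0
Stationarity residual: grad f(x) + sum_i lambda_i a_i = (0, 0)
  -> stationarity OK
Primal feasibility (all g_i <= 0): OK
Dual feasibility (all lambda_i >= 0): OK
Complementary slackness (lambda_i * g_i(x) = 0 for all i): OK

Verdict: yes, KKT holds.

yes


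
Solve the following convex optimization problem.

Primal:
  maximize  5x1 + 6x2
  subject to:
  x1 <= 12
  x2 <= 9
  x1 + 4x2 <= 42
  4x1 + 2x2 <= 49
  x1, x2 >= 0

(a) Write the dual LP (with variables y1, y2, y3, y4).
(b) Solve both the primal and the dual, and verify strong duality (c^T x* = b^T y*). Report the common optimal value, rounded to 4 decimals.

The standard primal-dual pair for 'max c^T x s.t. A x <= b, x >= 0' is:
  Dual:  min b^T y  s.t.  A^T y >= c,  y >= 0.

So the dual LP is:
  minimize  12y1 + 9y2 + 42y3 + 49y4
  subject to:
    y1 + y3 + 4y4 >= 5
    y2 + 4y3 + 2y4 >= 6
    y1, y2, y3, y4 >= 0

Solving the primal: x* = (8, 8.5).
  primal value c^T x* = 91.
Solving the dual: y* = (0, 0, 1, 1).
  dual value b^T y* = 91.
Strong duality: c^T x* = b^T y*. Confirmed.

91


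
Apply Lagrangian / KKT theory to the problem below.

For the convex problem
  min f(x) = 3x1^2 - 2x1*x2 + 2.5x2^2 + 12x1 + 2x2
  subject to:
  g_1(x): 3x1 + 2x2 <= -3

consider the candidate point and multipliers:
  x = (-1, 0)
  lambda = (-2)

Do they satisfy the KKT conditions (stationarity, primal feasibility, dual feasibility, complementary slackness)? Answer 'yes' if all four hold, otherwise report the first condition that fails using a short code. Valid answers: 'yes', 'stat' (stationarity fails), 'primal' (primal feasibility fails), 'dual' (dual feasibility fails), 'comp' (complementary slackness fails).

Gradient of f: grad f(x) = Q x + c = (6, 4)
Constraint values g_i(x) = a_i^T x - b_i:
  g_1((-1, 0)) = 0
Stationarity residual: grad f(x) + sum_i lambda_i a_i = (0, 0)
  -> stationarity OK
Primal feasibility (all g_i <= 0): OK
Dual feasibility (all lambda_i >= 0): FAILS
Complementary slackness (lambda_i * g_i(x) = 0 for all i): OK

Verdict: the first failing condition is dual_feasibility -> dual.

dual


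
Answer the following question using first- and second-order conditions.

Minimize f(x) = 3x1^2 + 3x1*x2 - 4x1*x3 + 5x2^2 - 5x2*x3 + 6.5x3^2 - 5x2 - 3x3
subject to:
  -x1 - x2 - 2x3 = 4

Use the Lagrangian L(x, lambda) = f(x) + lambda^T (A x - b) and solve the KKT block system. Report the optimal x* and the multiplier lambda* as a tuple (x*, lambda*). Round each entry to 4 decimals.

Form the Lagrangian:
  L(x, lambda) = (1/2) x^T Q x + c^T x + lambda^T (A x - b)
Stationarity (grad_x L = 0): Q x + c + A^T lambda = 0.
Primal feasibility: A x = b.

This gives the KKT block system:
  [ Q   A^T ] [ x     ]   [-c ]
  [ A    0  ] [ lambda ] = [ b ]

Solving the linear system:
  x*      = (-1.5921, -0.1307, -1.1386)
  lambda* = (-5.3901)
  f(x*)   = 12.8149

x* = (-1.5921, -0.1307, -1.1386), lambda* = (-5.3901)


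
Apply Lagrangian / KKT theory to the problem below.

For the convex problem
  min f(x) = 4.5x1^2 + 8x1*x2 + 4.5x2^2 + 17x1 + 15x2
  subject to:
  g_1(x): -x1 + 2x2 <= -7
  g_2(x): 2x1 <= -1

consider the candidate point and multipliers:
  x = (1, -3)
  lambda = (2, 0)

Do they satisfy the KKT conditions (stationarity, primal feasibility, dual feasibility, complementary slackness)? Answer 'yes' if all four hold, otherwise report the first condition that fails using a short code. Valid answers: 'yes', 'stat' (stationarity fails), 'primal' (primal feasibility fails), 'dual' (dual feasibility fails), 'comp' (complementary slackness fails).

Gradient of f: grad f(x) = Q x + c = (2, -4)
Constraint values g_i(x) = a_i^T x - b_i:
  g_1((1, -3)) = 0
  g_2((1, -3)) = 3
Stationarity residual: grad f(x) + sum_i lambda_i a_i = (0, 0)
  -> stationarity OK
Primal feasibility (all g_i <= 0): FAILS
Dual feasibility (all lambda_i >= 0): OK
Complementary slackness (lambda_i * g_i(x) = 0 for all i): OK

Verdict: the first failing condition is primal_feasibility -> primal.

primal


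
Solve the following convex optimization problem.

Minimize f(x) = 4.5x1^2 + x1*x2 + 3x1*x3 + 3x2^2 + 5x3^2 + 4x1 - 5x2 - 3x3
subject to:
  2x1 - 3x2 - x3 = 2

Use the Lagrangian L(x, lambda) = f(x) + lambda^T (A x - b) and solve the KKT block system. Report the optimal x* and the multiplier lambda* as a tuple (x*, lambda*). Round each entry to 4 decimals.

Form the Lagrangian:
  L(x, lambda) = (1/2) x^T Q x + c^T x + lambda^T (A x - b)
Stationarity (grad_x L = 0): Q x + c + A^T lambda = 0.
Primal feasibility: A x = b.

This gives the KKT block system:
  [ Q   A^T ] [ x     ]   [-c ]
  [ A    0  ] [ lambda ] = [ b ]

Solving the linear system:
  x*      = (0.2078, -0.5195, -0.026)
  lambda* = (-2.6364)
  f(x*)   = 4.3896

x* = (0.2078, -0.5195, -0.026), lambda* = (-2.6364)


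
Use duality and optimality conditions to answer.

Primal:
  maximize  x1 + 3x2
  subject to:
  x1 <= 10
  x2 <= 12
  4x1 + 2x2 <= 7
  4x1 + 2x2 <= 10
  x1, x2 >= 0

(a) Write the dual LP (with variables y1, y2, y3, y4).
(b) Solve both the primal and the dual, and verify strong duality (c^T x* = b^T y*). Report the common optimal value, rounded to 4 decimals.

The standard primal-dual pair for 'max c^T x s.t. A x <= b, x >= 0' is:
  Dual:  min b^T y  s.t.  A^T y >= c,  y >= 0.

So the dual LP is:
  minimize  10y1 + 12y2 + 7y3 + 10y4
  subject to:
    y1 + 4y3 + 4y4 >= 1
    y2 + 2y3 + 2y4 >= 3
    y1, y2, y3, y4 >= 0

Solving the primal: x* = (0, 3.5).
  primal value c^T x* = 10.5.
Solving the dual: y* = (0, 0, 1.5, 0).
  dual value b^T y* = 10.5.
Strong duality: c^T x* = b^T y*. Confirmed.

10.5


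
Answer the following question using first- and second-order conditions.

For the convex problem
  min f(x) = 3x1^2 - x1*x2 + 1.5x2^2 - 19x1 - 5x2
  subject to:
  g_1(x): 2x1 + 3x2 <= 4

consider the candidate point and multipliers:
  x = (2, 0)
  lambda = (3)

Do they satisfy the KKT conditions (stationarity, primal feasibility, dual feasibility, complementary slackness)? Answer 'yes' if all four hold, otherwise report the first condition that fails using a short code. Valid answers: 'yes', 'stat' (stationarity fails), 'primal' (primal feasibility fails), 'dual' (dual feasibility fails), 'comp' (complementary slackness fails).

Gradient of f: grad f(x) = Q x + c = (-7, -7)
Constraint values g_i(x) = a_i^T x - b_i:
  g_1((2, 0)) = 0
Stationarity residual: grad f(x) + sum_i lambda_i a_i = (-1, 2)
  -> stationarity FAILS
Primal feasibility (all g_i <= 0): OK
Dual feasibility (all lambda_i >= 0): OK
Complementary slackness (lambda_i * g_i(x) = 0 for all i): OK

Verdict: the first failing condition is stationarity -> stat.

stat


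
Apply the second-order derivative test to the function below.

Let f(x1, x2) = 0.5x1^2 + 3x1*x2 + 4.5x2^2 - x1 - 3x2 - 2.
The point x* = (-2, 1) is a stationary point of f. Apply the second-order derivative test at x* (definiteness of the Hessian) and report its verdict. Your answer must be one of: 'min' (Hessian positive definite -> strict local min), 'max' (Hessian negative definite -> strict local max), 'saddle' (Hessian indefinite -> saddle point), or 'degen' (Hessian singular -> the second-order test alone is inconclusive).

Compute the Hessian H = grad^2 f:
  H = [[1, 3], [3, 9]]
Verify stationarity: grad f(x*) = H x* + g = (0, 0).
Eigenvalues of H: 0, 10.
H has a zero eigenvalue (singular; positive semidefinite but not definite), so H is neither positive definite, negative definite, nor indefinite. The second-order test alone is inconclusive -> degen.
(Indeed, f is constant along the null direction of H through x*, so x* is not a strict local extremum.)

degen


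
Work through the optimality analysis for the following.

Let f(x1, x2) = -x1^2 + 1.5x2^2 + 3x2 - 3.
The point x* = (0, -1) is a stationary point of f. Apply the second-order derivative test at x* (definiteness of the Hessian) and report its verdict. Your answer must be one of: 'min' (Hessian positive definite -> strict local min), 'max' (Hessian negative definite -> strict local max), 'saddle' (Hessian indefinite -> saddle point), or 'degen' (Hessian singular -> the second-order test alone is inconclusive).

Compute the Hessian H = grad^2 f:
  H = [[-2, 0], [0, 3]]
Verify stationarity: grad f(x*) = H x* + g = (0, 0).
Eigenvalues of H: -2, 3.
Eigenvalues have mixed signs, so H is indefinite -> x* is a saddle point.

saddle


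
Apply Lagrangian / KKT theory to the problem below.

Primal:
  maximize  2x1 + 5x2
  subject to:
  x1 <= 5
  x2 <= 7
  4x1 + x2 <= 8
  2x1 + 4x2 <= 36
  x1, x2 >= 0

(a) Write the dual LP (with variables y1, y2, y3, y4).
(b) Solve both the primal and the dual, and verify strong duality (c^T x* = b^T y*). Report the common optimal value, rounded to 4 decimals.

The standard primal-dual pair for 'max c^T x s.t. A x <= b, x >= 0' is:
  Dual:  min b^T y  s.t.  A^T y >= c,  y >= 0.

So the dual LP is:
  minimize  5y1 + 7y2 + 8y3 + 36y4
  subject to:
    y1 + 4y3 + 2y4 >= 2
    y2 + y3 + 4y4 >= 5
    y1, y2, y3, y4 >= 0

Solving the primal: x* = (0.25, 7).
  primal value c^T x* = 35.5.
Solving the dual: y* = (0, 4.5, 0.5, 0).
  dual value b^T y* = 35.5.
Strong duality: c^T x* = b^T y*. Confirmed.

35.5


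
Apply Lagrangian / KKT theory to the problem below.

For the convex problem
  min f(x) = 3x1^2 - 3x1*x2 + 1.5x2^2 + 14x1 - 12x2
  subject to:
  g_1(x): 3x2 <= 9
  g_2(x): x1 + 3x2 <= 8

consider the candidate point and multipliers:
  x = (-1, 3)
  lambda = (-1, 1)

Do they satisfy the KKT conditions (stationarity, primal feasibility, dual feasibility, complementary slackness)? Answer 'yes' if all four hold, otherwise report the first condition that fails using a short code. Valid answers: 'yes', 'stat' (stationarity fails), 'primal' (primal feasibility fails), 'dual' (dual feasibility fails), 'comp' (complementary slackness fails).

Gradient of f: grad f(x) = Q x + c = (-1, 0)
Constraint values g_i(x) = a_i^T x - b_i:
  g_1((-1, 3)) = 0
  g_2((-1, 3)) = 0
Stationarity residual: grad f(x) + sum_i lambda_i a_i = (0, 0)
  -> stationarity OK
Primal feasibility (all g_i <= 0): OK
Dual feasibility (all lambda_i >= 0): FAILS
Complementary slackness (lambda_i * g_i(x) = 0 for all i): OK

Verdict: the first failing condition is dual_feasibility -> dual.

dual


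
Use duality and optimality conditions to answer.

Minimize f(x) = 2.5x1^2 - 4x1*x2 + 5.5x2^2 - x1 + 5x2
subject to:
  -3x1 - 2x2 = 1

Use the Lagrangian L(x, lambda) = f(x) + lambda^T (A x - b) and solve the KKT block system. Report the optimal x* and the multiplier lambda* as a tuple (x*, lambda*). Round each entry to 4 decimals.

Form the Lagrangian:
  L(x, lambda) = (1/2) x^T Q x + c^T x + lambda^T (A x - b)
Stationarity (grad_x L = 0): Q x + c + A^T lambda = 0.
Primal feasibility: A x = b.

This gives the KKT block system:
  [ Q   A^T ] [ x     ]   [-c ]
  [ A    0  ] [ lambda ] = [ b ]

Solving the linear system:
  x*      = (-0.0419, -0.4371)
  lambda* = (0.1796)
  f(x*)   = -1.1617

x* = (-0.0419, -0.4371), lambda* = (0.1796)


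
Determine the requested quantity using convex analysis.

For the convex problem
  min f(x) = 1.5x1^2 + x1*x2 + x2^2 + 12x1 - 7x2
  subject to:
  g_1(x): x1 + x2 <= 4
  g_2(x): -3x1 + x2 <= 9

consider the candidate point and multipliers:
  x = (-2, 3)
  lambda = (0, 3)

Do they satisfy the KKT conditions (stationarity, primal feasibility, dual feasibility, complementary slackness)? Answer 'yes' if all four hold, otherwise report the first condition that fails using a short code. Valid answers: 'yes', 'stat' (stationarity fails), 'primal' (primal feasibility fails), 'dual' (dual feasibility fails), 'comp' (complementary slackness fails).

Gradient of f: grad f(x) = Q x + c = (9, -3)
Constraint values g_i(x) = a_i^T x - b_i:
  g_1((-2, 3)) = -3
  g_2((-2, 3)) = 0
Stationarity residual: grad f(x) + sum_i lambda_i a_i = (0, 0)
  -> stationarity OK
Primal feasibility (all g_i <= 0): OK
Dual feasibility (all lambda_i >= 0): OK
Complementary slackness (lambda_i * g_i(x) = 0 for all i): OK

Verdict: yes, KKT holds.

yes


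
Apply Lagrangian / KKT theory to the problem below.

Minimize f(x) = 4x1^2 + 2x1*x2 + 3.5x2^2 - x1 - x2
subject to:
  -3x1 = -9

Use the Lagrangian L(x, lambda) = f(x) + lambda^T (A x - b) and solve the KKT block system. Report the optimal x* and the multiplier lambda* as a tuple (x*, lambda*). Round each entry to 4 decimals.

Form the Lagrangian:
  L(x, lambda) = (1/2) x^T Q x + c^T x + lambda^T (A x - b)
Stationarity (grad_x L = 0): Q x + c + A^T lambda = 0.
Primal feasibility: A x = b.

This gives the KKT block system:
  [ Q   A^T ] [ x     ]   [-c ]
  [ A    0  ] [ lambda ] = [ b ]

Solving the linear system:
  x*      = (3, -0.7143)
  lambda* = (7.1905)
  f(x*)   = 31.2143

x* = (3, -0.7143), lambda* = (7.1905)


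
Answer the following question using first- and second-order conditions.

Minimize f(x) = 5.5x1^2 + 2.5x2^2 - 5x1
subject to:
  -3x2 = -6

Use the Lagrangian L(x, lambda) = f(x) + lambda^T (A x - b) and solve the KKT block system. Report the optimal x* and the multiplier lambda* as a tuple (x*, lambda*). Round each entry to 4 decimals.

Form the Lagrangian:
  L(x, lambda) = (1/2) x^T Q x + c^T x + lambda^T (A x - b)
Stationarity (grad_x L = 0): Q x + c + A^T lambda = 0.
Primal feasibility: A x = b.

This gives the KKT block system:
  [ Q   A^T ] [ x     ]   [-c ]
  [ A    0  ] [ lambda ] = [ b ]

Solving the linear system:
  x*      = (0.4545, 2)
  lambda* = (3.3333)
  f(x*)   = 8.8636

x* = (0.4545, 2), lambda* = (3.3333)


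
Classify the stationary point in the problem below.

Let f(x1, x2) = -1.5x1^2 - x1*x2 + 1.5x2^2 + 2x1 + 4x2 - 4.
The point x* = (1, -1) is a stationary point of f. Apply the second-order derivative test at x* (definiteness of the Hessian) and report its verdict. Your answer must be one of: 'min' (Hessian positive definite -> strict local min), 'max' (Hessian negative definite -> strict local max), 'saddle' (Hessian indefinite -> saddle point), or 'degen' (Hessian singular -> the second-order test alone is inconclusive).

Compute the Hessian H = grad^2 f:
  H = [[-3, -1], [-1, 3]]
Verify stationarity: grad f(x*) = H x* + g = (0, 0).
Eigenvalues of H: -3.1623, 3.1623.
Eigenvalues have mixed signs, so H is indefinite -> x* is a saddle point.

saddle


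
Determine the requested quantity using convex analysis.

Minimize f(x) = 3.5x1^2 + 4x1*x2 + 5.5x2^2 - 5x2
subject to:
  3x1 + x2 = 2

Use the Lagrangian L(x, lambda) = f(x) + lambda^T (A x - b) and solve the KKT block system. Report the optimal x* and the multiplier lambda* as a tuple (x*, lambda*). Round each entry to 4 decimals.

Form the Lagrangian:
  L(x, lambda) = (1/2) x^T Q x + c^T x + lambda^T (A x - b)
Stationarity (grad_x L = 0): Q x + c + A^T lambda = 0.
Primal feasibility: A x = b.

This gives the KKT block system:
  [ Q   A^T ] [ x     ]   [-c ]
  [ A    0  ] [ lambda ] = [ b ]

Solving the linear system:
  x*      = (0.5244, 0.4268)
  lambda* = (-1.7927)
  f(x*)   = 0.7256

x* = (0.5244, 0.4268), lambda* = (-1.7927)


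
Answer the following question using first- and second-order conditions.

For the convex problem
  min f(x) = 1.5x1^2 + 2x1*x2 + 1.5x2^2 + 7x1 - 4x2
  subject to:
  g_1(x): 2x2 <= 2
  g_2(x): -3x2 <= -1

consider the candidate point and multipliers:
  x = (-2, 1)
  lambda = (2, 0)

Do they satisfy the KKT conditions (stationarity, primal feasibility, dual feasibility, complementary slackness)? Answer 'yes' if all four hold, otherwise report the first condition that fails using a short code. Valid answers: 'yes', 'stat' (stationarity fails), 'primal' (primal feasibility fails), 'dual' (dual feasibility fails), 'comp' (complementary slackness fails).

Gradient of f: grad f(x) = Q x + c = (3, -5)
Constraint values g_i(x) = a_i^T x - b_i:
  g_1((-2, 1)) = 0
  g_2((-2, 1)) = -2
Stationarity residual: grad f(x) + sum_i lambda_i a_i = (3, -1)
  -> stationarity FAILS
Primal feasibility (all g_i <= 0): OK
Dual feasibility (all lambda_i >= 0): OK
Complementary slackness (lambda_i * g_i(x) = 0 for all i): OK

Verdict: the first failing condition is stationarity -> stat.

stat


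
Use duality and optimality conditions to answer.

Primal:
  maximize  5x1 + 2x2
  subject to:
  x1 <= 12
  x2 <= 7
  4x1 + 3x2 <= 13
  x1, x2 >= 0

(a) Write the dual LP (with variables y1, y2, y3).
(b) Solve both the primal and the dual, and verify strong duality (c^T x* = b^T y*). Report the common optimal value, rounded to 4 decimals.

The standard primal-dual pair for 'max c^T x s.t. A x <= b, x >= 0' is:
  Dual:  min b^T y  s.t.  A^T y >= c,  y >= 0.

So the dual LP is:
  minimize  12y1 + 7y2 + 13y3
  subject to:
    y1 + 4y3 >= 5
    y2 + 3y3 >= 2
    y1, y2, y3 >= 0

Solving the primal: x* = (3.25, 0).
  primal value c^T x* = 16.25.
Solving the dual: y* = (0, 0, 1.25).
  dual value b^T y* = 16.25.
Strong duality: c^T x* = b^T y*. Confirmed.

16.25


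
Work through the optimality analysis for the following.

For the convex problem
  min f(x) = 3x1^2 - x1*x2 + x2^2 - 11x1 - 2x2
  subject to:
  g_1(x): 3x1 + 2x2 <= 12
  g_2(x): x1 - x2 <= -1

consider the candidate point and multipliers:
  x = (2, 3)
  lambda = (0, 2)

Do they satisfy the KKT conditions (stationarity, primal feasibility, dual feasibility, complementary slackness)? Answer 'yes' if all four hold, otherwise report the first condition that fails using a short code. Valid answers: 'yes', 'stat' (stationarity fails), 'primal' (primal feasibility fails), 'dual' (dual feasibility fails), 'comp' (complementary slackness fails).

Gradient of f: grad f(x) = Q x + c = (-2, 2)
Constraint values g_i(x) = a_i^T x - b_i:
  g_1((2, 3)) = 0
  g_2((2, 3)) = 0
Stationarity residual: grad f(x) + sum_i lambda_i a_i = (0, 0)
  -> stationarity OK
Primal feasibility (all g_i <= 0): OK
Dual feasibility (all lambda_i >= 0): OK
Complementary slackness (lambda_i * g_i(x) = 0 for all i): OK

Verdict: yes, KKT holds.

yes


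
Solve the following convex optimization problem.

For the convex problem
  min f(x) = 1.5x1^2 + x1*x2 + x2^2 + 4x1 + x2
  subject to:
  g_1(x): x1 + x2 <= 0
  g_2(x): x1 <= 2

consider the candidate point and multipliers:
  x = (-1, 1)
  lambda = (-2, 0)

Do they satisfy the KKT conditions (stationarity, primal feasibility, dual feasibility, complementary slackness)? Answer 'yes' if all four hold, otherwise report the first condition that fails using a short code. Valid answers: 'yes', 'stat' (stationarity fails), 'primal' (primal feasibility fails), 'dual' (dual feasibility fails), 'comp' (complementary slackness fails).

Gradient of f: grad f(x) = Q x + c = (2, 2)
Constraint values g_i(x) = a_i^T x - b_i:
  g_1((-1, 1)) = 0
  g_2((-1, 1)) = -3
Stationarity residual: grad f(x) + sum_i lambda_i a_i = (0, 0)
  -> stationarity OK
Primal feasibility (all g_i <= 0): OK
Dual feasibility (all lambda_i >= 0): FAILS
Complementary slackness (lambda_i * g_i(x) = 0 for all i): OK

Verdict: the first failing condition is dual_feasibility -> dual.

dual


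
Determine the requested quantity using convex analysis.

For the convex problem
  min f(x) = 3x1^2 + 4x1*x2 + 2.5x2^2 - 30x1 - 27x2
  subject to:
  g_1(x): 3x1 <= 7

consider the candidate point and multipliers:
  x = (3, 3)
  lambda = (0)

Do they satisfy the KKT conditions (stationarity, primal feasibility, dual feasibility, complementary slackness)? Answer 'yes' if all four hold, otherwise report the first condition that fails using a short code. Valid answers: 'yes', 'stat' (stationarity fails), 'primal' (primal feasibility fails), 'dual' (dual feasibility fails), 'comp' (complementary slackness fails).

Gradient of f: grad f(x) = Q x + c = (0, 0)
Constraint values g_i(x) = a_i^T x - b_i:
  g_1((3, 3)) = 2
Stationarity residual: grad f(x) + sum_i lambda_i a_i = (0, 0)
  -> stationarity OK
Primal feasibility (all g_i <= 0): FAILS
Dual feasibility (all lambda_i >= 0): OK
Complementary slackness (lambda_i * g_i(x) = 0 for all i): OK

Verdict: the first failing condition is primal_feasibility -> primal.

primal


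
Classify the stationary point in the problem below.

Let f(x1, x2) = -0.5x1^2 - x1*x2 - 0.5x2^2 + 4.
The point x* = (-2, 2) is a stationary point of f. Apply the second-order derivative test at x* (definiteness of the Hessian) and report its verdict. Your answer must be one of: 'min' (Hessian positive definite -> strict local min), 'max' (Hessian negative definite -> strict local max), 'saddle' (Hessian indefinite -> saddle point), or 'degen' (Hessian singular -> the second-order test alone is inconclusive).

Compute the Hessian H = grad^2 f:
  H = [[-1, -1], [-1, -1]]
Verify stationarity: grad f(x*) = H x* + g = (0, 0).
Eigenvalues of H: -2, 0.
H has a zero eigenvalue (singular; negative semidefinite but not definite), so H is neither positive definite, negative definite, nor indefinite. The second-order test alone is inconclusive -> degen.
(Indeed, f is constant along the null direction of H through x*, so x* is not a strict local extremum.)

degen


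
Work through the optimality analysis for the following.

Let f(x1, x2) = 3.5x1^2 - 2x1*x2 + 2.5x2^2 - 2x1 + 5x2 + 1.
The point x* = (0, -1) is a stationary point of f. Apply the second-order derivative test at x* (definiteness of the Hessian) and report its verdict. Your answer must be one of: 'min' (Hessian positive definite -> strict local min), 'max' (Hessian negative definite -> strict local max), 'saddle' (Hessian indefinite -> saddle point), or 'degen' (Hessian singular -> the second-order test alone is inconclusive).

Compute the Hessian H = grad^2 f:
  H = [[7, -2], [-2, 5]]
Verify stationarity: grad f(x*) = H x* + g = (0, 0).
Eigenvalues of H: 3.7639, 8.2361.
Both eigenvalues > 0, so H is positive definite -> x* is a strict local min.

min


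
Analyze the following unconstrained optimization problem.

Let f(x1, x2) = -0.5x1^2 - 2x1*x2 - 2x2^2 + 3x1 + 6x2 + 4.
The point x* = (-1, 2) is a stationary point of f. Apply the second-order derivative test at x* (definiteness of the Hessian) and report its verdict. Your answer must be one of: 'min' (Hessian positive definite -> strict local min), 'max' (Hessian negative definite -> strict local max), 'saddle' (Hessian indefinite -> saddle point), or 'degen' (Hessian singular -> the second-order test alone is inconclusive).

Compute the Hessian H = grad^2 f:
  H = [[-1, -2], [-2, -4]]
Verify stationarity: grad f(x*) = H x* + g = (0, 0).
Eigenvalues of H: -5, 0.
H has a zero eigenvalue (singular; negative semidefinite but not definite), so H is neither positive definite, negative definite, nor indefinite. The second-order test alone is inconclusive -> degen.
(Indeed, f is constant along the null direction of H through x*, so x* is not a strict local extremum.)

degen


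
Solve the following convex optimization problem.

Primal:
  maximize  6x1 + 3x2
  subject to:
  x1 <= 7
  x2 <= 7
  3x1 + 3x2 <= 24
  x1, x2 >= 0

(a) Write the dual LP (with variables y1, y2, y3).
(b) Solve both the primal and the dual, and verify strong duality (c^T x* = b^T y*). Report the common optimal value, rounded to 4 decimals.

The standard primal-dual pair for 'max c^T x s.t. A x <= b, x >= 0' is:
  Dual:  min b^T y  s.t.  A^T y >= c,  y >= 0.

So the dual LP is:
  minimize  7y1 + 7y2 + 24y3
  subject to:
    y1 + 3y3 >= 6
    y2 + 3y3 >= 3
    y1, y2, y3 >= 0

Solving the primal: x* = (7, 1).
  primal value c^T x* = 45.
Solving the dual: y* = (3, 0, 1).
  dual value b^T y* = 45.
Strong duality: c^T x* = b^T y*. Confirmed.

45


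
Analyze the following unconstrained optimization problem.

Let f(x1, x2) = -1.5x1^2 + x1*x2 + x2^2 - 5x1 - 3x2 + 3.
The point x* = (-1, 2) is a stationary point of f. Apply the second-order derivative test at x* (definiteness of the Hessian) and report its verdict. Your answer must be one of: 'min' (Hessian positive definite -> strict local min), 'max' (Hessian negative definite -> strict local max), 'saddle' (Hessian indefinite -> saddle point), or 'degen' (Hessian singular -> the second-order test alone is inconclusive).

Compute the Hessian H = grad^2 f:
  H = [[-3, 1], [1, 2]]
Verify stationarity: grad f(x*) = H x* + g = (0, 0).
Eigenvalues of H: -3.1926, 2.1926.
Eigenvalues have mixed signs, so H is indefinite -> x* is a saddle point.

saddle


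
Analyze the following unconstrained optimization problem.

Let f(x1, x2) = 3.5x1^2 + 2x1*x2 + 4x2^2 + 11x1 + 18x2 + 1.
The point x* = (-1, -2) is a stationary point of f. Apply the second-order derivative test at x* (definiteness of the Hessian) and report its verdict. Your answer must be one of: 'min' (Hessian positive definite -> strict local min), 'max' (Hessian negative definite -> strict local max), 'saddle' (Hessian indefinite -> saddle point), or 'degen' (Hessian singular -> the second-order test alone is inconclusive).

Compute the Hessian H = grad^2 f:
  H = [[7, 2], [2, 8]]
Verify stationarity: grad f(x*) = H x* + g = (0, 0).
Eigenvalues of H: 5.4384, 9.5616.
Both eigenvalues > 0, so H is positive definite -> x* is a strict local min.

min


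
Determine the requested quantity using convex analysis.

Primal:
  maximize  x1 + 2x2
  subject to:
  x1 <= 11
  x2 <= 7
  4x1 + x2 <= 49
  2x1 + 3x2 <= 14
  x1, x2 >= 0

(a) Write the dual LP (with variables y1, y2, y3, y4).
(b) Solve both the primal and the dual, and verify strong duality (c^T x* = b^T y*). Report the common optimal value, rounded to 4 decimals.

The standard primal-dual pair for 'max c^T x s.t. A x <= b, x >= 0' is:
  Dual:  min b^T y  s.t.  A^T y >= c,  y >= 0.

So the dual LP is:
  minimize  11y1 + 7y2 + 49y3 + 14y4
  subject to:
    y1 + 4y3 + 2y4 >= 1
    y2 + y3 + 3y4 >= 2
    y1, y2, y3, y4 >= 0

Solving the primal: x* = (0, 4.6667).
  primal value c^T x* = 9.3333.
Solving the dual: y* = (0, 0, 0, 0.6667).
  dual value b^T y* = 9.3333.
Strong duality: c^T x* = b^T y*. Confirmed.

9.3333


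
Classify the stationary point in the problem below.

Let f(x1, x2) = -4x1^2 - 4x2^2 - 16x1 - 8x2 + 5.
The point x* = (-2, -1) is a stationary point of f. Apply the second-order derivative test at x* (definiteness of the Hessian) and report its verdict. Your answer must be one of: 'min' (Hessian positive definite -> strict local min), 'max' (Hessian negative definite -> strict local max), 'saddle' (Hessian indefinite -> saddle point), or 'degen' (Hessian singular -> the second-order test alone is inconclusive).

Compute the Hessian H = grad^2 f:
  H = [[-8, 0], [0, -8]]
Verify stationarity: grad f(x*) = H x* + g = (0, 0).
Eigenvalues of H: -8, -8.
Both eigenvalues < 0, so H is negative definite -> x* is a strict local max.

max


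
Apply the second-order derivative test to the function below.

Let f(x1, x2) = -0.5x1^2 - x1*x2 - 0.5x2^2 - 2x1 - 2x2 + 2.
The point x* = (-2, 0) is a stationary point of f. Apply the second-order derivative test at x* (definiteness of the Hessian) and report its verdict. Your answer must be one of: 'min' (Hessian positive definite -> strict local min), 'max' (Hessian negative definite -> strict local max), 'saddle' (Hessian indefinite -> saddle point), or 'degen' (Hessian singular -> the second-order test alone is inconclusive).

Compute the Hessian H = grad^2 f:
  H = [[-1, -1], [-1, -1]]
Verify stationarity: grad f(x*) = H x* + g = (0, 0).
Eigenvalues of H: -2, 0.
H has a zero eigenvalue (singular; negative semidefinite but not definite), so H is neither positive definite, negative definite, nor indefinite. The second-order test alone is inconclusive -> degen.
(Indeed, f is constant along the null direction of H through x*, so x* is not a strict local extremum.)

degen


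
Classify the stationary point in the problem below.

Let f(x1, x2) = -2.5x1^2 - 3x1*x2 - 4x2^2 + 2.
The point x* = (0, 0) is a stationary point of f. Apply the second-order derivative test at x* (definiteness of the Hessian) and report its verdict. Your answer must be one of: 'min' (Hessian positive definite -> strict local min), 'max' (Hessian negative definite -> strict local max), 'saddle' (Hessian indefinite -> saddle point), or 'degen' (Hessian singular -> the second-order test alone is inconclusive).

Compute the Hessian H = grad^2 f:
  H = [[-5, -3], [-3, -8]]
Verify stationarity: grad f(x*) = H x* + g = (0, 0).
Eigenvalues of H: -9.8541, -3.1459.
Both eigenvalues < 0, so H is negative definite -> x* is a strict local max.

max


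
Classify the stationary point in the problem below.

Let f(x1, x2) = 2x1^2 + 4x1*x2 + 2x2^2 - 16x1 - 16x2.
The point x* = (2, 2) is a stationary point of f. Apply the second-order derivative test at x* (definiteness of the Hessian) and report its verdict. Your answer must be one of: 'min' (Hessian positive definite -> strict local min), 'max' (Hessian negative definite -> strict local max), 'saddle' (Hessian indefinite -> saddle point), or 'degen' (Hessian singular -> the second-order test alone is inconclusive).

Compute the Hessian H = grad^2 f:
  H = [[4, 4], [4, 4]]
Verify stationarity: grad f(x*) = H x* + g = (0, 0).
Eigenvalues of H: 0, 8.
H has a zero eigenvalue (singular; positive semidefinite but not definite), so H is neither positive definite, negative definite, nor indefinite. The second-order test alone is inconclusive -> degen.
(Indeed, f is constant along the null direction of H through x*, so x* is not a strict local extremum.)

degen


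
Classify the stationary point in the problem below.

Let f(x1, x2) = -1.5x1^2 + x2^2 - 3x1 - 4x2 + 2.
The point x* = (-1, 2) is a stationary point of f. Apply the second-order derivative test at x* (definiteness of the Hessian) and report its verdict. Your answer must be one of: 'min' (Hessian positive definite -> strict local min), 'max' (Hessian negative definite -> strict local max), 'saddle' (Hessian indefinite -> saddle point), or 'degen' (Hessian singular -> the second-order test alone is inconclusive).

Compute the Hessian H = grad^2 f:
  H = [[-3, 0], [0, 2]]
Verify stationarity: grad f(x*) = H x* + g = (0, 0).
Eigenvalues of H: -3, 2.
Eigenvalues have mixed signs, so H is indefinite -> x* is a saddle point.

saddle


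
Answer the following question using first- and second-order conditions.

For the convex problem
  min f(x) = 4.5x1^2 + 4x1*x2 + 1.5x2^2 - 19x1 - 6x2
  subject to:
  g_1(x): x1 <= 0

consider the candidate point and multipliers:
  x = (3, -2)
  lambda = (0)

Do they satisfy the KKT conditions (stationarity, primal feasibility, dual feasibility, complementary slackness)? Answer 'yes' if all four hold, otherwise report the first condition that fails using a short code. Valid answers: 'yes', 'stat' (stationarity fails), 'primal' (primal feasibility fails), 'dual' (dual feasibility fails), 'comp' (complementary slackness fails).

Gradient of f: grad f(x) = Q x + c = (0, 0)
Constraint values g_i(x) = a_i^T x - b_i:
  g_1((3, -2)) = 3
Stationarity residual: grad f(x) + sum_i lambda_i a_i = (0, 0)
  -> stationarity OK
Primal feasibility (all g_i <= 0): FAILS
Dual feasibility (all lambda_i >= 0): OK
Complementary slackness (lambda_i * g_i(x) = 0 for all i): OK

Verdict: the first failing condition is primal_feasibility -> primal.

primal


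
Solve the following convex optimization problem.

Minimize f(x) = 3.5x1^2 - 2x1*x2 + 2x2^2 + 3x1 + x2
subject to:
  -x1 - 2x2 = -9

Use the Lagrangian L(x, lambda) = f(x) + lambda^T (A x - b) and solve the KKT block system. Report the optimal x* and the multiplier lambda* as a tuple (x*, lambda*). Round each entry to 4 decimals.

Form the Lagrangian:
  L(x, lambda) = (1/2) x^T Q x + c^T x + lambda^T (A x - b)
Stationarity (grad_x L = 0): Q x + c + A^T lambda = 0.
Primal feasibility: A x = b.

This gives the KKT block system:
  [ Q   A^T ] [ x     ]   [-c ]
  [ A    0  ] [ lambda ] = [ b ]

Solving the linear system:
  x*      = (1.55, 3.725)
  lambda* = (6.4)
  f(x*)   = 32.9875

x* = (1.55, 3.725), lambda* = (6.4)


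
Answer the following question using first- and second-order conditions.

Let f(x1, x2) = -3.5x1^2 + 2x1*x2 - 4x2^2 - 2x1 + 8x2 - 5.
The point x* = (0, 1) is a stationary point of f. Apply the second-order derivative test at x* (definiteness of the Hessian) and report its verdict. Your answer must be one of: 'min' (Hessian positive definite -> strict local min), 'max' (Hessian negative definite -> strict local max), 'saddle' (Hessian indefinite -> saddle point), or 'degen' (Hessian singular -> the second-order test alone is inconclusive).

Compute the Hessian H = grad^2 f:
  H = [[-7, 2], [2, -8]]
Verify stationarity: grad f(x*) = H x* + g = (0, 0).
Eigenvalues of H: -9.5616, -5.4384.
Both eigenvalues < 0, so H is negative definite -> x* is a strict local max.

max


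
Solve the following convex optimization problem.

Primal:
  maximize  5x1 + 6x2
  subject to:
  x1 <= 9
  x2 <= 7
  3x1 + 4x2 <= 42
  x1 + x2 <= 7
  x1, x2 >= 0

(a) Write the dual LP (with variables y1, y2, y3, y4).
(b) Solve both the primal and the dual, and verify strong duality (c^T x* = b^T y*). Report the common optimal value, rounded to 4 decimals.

The standard primal-dual pair for 'max c^T x s.t. A x <= b, x >= 0' is:
  Dual:  min b^T y  s.t.  A^T y >= c,  y >= 0.

So the dual LP is:
  minimize  9y1 + 7y2 + 42y3 + 7y4
  subject to:
    y1 + 3y3 + y4 >= 5
    y2 + 4y3 + y4 >= 6
    y1, y2, y3, y4 >= 0

Solving the primal: x* = (0, 7).
  primal value c^T x* = 42.
Solving the dual: y* = (0, 1, 0, 5).
  dual value b^T y* = 42.
Strong duality: c^T x* = b^T y*. Confirmed.

42


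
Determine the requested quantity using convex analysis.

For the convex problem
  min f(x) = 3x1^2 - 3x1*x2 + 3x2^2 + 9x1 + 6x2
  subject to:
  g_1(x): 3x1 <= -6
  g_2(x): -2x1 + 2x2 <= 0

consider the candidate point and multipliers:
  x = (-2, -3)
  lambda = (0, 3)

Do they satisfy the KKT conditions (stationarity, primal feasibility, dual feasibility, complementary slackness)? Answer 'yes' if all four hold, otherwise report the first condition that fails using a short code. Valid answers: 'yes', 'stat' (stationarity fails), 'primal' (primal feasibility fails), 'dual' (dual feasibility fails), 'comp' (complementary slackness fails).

Gradient of f: grad f(x) = Q x + c = (6, -6)
Constraint values g_i(x) = a_i^T x - b_i:
  g_1((-2, -3)) = 0
  g_2((-2, -3)) = -2
Stationarity residual: grad f(x) + sum_i lambda_i a_i = (0, 0)
  -> stationarity OK
Primal feasibility (all g_i <= 0): OK
Dual feasibility (all lambda_i >= 0): OK
Complementary slackness (lambda_i * g_i(x) = 0 for all i): FAILS

Verdict: the first failing condition is complementary_slackness -> comp.

comp


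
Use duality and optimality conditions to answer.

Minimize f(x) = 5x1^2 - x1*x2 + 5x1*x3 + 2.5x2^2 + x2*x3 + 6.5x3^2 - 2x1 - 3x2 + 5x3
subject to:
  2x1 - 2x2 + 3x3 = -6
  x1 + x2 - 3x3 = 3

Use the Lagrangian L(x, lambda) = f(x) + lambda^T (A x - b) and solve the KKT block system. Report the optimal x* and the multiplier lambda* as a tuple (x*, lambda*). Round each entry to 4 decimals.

Form the Lagrangian:
  L(x, lambda) = (1/2) x^T Q x + c^T x + lambda^T (A x - b)
Stationarity (grad_x L = 0): Q x + c + A^T lambda = 0.
Primal feasibility: A x = b.

This gives the KKT block system:
  [ Q   A^T ] [ x     ]   [-c ]
  [ A    0  ] [ lambda ] = [ b ]

Solving the linear system:
  x*      = (-0.4459, 1.6623, -0.5945)
  lambda* = (4.0642, 2.9655)
  f(x*)   = 4.2105

x* = (-0.4459, 1.6623, -0.5945), lambda* = (4.0642, 2.9655)


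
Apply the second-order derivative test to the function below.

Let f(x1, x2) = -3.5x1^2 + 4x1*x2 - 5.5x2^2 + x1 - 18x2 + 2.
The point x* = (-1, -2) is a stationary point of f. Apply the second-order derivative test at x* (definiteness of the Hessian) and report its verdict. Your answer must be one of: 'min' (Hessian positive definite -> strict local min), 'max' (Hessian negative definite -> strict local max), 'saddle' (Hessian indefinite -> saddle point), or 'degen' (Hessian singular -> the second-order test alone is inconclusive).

Compute the Hessian H = grad^2 f:
  H = [[-7, 4], [4, -11]]
Verify stationarity: grad f(x*) = H x* + g = (0, 0).
Eigenvalues of H: -13.4721, -4.5279.
Both eigenvalues < 0, so H is negative definite -> x* is a strict local max.

max


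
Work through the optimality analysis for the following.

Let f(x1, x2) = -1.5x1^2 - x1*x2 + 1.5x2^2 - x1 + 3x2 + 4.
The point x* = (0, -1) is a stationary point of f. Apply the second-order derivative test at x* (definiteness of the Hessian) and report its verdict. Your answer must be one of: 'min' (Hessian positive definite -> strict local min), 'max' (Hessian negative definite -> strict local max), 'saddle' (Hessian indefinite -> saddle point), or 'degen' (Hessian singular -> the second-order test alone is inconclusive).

Compute the Hessian H = grad^2 f:
  H = [[-3, -1], [-1, 3]]
Verify stationarity: grad f(x*) = H x* + g = (0, 0).
Eigenvalues of H: -3.1623, 3.1623.
Eigenvalues have mixed signs, so H is indefinite -> x* is a saddle point.

saddle


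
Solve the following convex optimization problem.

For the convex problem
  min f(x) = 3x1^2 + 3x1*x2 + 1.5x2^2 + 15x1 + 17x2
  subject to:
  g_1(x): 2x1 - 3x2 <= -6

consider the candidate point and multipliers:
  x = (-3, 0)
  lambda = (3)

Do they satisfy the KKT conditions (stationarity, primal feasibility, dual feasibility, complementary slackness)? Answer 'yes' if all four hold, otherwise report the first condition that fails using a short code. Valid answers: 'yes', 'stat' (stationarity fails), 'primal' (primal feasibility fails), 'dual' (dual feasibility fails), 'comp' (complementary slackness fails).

Gradient of f: grad f(x) = Q x + c = (-3, 8)
Constraint values g_i(x) = a_i^T x - b_i:
  g_1((-3, 0)) = 0
Stationarity residual: grad f(x) + sum_i lambda_i a_i = (3, -1)
  -> stationarity FAILS
Primal feasibility (all g_i <= 0): OK
Dual feasibility (all lambda_i >= 0): OK
Complementary slackness (lambda_i * g_i(x) = 0 for all i): OK

Verdict: the first failing condition is stationarity -> stat.

stat


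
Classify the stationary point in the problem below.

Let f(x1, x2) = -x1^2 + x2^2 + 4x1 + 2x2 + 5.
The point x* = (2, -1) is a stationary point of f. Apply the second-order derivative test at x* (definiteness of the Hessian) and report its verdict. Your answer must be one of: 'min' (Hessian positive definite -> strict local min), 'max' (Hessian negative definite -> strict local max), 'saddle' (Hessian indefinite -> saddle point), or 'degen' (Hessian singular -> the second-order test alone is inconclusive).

Compute the Hessian H = grad^2 f:
  H = [[-2, 0], [0, 2]]
Verify stationarity: grad f(x*) = H x* + g = (0, 0).
Eigenvalues of H: -2, 2.
Eigenvalues have mixed signs, so H is indefinite -> x* is a saddle point.

saddle


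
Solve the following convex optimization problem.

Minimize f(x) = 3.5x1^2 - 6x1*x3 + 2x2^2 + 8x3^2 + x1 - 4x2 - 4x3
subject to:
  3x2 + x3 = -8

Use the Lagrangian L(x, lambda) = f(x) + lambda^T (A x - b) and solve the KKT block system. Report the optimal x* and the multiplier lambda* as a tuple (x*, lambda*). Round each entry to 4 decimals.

Form the Lagrangian:
  L(x, lambda) = (1/2) x^T Q x + c^T x + lambda^T (A x - b)
Stationarity (grad_x L = 0): Q x + c + A^T lambda = 0.
Primal feasibility: A x = b.

This gives the KKT block system:
  [ Q   A^T ] [ x     ]   [-c ]
  [ A    0  ] [ lambda ] = [ b ]

Solving the linear system:
  x*      = (-0.2753, -2.6152, -0.1545)
  lambda* = (4.8202)
  f(x*)   = 24.6826

x* = (-0.2753, -2.6152, -0.1545), lambda* = (4.8202)
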